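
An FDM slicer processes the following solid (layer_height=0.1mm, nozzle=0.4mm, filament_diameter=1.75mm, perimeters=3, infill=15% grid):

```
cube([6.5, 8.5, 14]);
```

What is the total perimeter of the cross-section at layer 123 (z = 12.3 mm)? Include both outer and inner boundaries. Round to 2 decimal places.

At z = 12.3 mm: the 6.5×8.5 cube contributes its full rectangle (perimeter 30.00 mm). Overall, the cross-section is a single solid region. Total boundary length (outer) = 30.00 mm.

30.00 mm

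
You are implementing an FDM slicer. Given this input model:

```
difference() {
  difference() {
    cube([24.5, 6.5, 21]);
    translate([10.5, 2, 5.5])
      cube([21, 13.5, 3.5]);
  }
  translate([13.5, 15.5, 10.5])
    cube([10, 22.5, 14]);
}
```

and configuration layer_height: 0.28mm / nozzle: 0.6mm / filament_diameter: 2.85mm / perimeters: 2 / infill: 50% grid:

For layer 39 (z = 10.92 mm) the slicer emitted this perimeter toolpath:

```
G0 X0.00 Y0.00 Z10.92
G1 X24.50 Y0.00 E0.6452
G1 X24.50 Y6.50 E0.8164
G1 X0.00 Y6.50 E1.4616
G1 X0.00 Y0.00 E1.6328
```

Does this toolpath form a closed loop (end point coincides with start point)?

Start point (G0): (0.00, 0.00). End point (last G1): the path returns to the start — closed.

yes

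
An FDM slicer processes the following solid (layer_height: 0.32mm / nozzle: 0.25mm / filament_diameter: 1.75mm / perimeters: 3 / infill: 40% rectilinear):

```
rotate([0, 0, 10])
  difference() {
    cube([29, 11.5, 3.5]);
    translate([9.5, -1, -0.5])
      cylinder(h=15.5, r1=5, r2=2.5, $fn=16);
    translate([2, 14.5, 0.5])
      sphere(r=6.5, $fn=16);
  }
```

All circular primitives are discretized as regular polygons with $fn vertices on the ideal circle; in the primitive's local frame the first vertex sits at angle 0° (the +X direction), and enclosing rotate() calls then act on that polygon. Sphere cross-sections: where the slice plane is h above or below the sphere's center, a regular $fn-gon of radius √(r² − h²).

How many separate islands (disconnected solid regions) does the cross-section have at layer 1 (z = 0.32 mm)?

At z = 0.32 mm: the cube is present — its section is the full 29×11.5 rectangle; the cone at (9.5, -1) (r1=5→r2=2.5) has section circumradius 4.868 here — a regular 16-gon; the sphere at (2, 14.5): section is a regular 16-gon, circumradius = √(r²−h²) = √(6.5²−0.18²) = 6.498; Subtracting the remaining from the first: starting from the 29×11.5 cube, the cone at (9.5, -1) partially overlaps it — only the 26.73 mm² overlap (of its 72.54 mm²) is removed, clipping the outline; the r=6.5 sphere at (2, 14.5) partially overlaps it — only the 20.37 mm² overlap (of its 129.25 mm²) is removed, clipping the outline — 1 connected region; (rotated 10° about Z; rotation is an isometry so areas/perimeters/island counts are preserved). Overall, the cross-section is a single solid region. Island count = 1.

1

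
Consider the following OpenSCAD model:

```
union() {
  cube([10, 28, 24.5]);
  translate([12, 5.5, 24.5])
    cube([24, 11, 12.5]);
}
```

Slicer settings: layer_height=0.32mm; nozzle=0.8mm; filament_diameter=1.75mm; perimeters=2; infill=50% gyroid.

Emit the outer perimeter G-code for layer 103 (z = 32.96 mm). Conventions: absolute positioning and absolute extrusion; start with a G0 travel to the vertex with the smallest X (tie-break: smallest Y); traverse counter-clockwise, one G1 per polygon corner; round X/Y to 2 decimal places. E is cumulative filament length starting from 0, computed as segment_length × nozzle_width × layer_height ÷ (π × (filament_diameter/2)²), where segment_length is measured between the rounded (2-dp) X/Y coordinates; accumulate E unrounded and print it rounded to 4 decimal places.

At z = 32.96 mm: the cube is absent (z outside [0, 24.5]); the cube at (12, 5.5) (footprint 24×11) is included at this height; Merging all regions: only the 24×11 cube at (12, 5.5) is present, so the union is just that shape — 1 connected region. The outline is a single polygon with 4 vertices. Extrusion per mm of travel: 0.8 × 0.32 / (π × 0.875²) = 0.106432. Accumulating E over each segment gives final E = 7.4503.

G0 X12.00 Y5.50 Z32.96
G1 X36.00 Y5.50 E2.5544
G1 X36.00 Y16.50 E3.7251
G1 X12.00 Y16.50 E6.2795
G1 X12.00 Y5.50 E7.4503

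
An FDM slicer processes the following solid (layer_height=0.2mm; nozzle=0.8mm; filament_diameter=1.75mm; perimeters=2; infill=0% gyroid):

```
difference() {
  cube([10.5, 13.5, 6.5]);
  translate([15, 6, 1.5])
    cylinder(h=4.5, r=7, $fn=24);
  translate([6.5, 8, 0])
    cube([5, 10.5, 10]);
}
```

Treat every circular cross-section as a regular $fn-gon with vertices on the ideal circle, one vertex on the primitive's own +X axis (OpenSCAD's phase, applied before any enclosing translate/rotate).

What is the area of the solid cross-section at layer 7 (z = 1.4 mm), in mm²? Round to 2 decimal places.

At z = 1.4 mm: the 10.5×13.5 cube contributes its full rectangle (area 141.75 mm²); the cylinder at (15, 6) is absent (z outside [1.5, 6]); the cube at (6.5, 8) is present — its section is the full 5×10.5 rectangle (area 52.50 mm²); Taking the first minus the rest: starting from the 10.5×13.5 cube (141.75 mm²), the 5×10.5 cube at (6.5, 8) partially overlaps it — only the 22.00 mm² overlap (of its 52.50 mm²) is removed, clipping the outline — area = 119.75 mm². Overall, the cross-section is a single solid region. Net area = 119.75 mm².

119.75 mm²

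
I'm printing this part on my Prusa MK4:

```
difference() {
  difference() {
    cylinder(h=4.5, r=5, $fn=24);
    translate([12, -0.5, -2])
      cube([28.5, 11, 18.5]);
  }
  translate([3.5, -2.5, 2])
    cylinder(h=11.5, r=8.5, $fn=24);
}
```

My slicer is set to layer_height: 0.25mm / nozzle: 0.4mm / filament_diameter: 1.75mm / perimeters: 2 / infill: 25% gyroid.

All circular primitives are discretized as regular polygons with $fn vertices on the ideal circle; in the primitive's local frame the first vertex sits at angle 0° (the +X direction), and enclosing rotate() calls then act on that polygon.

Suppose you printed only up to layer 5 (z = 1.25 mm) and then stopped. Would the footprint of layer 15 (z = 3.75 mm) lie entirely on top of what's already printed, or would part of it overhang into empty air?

entirely on top

Compare the two slices. At z = 1.25: the cylinder: section is a regular 24-gon, circumradius r=5 (area = (24/2)·5.000²·sin(360°/24) = 77.65 mm²); the cube at (12, -0.5) is present — its section is the full 28.5×11 rectangle (area 313.50 mm²); After the difference (first − rest): starting from the r=5 cylinder (77.65 mm²), the 28.5×11 cube at (12, -0.5) misses the remaining region (no effect) — area = 77.65 mm²; the cylinder at (3.5, -2.5) does not reach this height (z outside [2, 13.5]); Subtracting the remaining from the first: none of the subtracted shapes is present at this height, so the result so far is unchanged — area = 77.65 mm². At z = 3.75: the r=5 cylinder contributes a regular 24-gon of circumradius 5 (area = (24/2)·5.000²·sin(360°/24) = 77.65 mm²); the cube at (12, -0.5) is present — its section is the full 28.5×11 rectangle (area 313.50 mm²); Taking the first minus the rest: starting from the r=5 cylinder (77.65 mm²), the 28.5×11 cube at (12, -0.5) misses the remaining region (no effect) — area = 77.65 mm²; the r=8.5 cylinder at (3.5, -2.5) gives a regular 24-gon of circumradius 8.5 (constant along its height) (area = (24/2)·8.500²·sin(360°/24) = 224.40 mm²); After the difference (first − rest): starting from that combined region (77.65 mm²), the r=8.5 cylinder at (3.5, -2.5) partially overlaps it — only the 73.28 mm² overlap (of its 224.40 mm²) is removed, clipping the outline — area = 4.36 mm². Checking containment: the cross-section at z = 3.75 is a subset of the cross-section at z = 1.25.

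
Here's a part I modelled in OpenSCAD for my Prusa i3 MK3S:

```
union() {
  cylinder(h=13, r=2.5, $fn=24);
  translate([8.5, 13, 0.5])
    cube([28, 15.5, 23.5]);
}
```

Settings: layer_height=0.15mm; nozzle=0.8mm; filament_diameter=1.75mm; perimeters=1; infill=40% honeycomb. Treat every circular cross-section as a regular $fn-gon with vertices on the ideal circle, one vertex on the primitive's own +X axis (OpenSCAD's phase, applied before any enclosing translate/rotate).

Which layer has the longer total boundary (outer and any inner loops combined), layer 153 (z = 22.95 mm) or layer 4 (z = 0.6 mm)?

layer 4 (z = 0.6 mm)

Layer 153 (z = 22.95): the cylinder is absent (z outside [0, 13]); the cube at (8.5, 13) (footprint 28×15.5) is included at this height (perimeter 87.00 mm); Taking the union: only the 28×15.5 cube at (8.5, 13) is present, so the union is just that shape — boundary = 87.00 mm. So its perimeter = 87.00 mm. Layer 4 (z = 0.6): the r=2.5 cylinder gives a regular 24-gon of circumradius 2.5 (constant along its height) (perimeter = 2·24·2.500·sin(180°/24) = 15.66 mm); the cube at (8.5, 13) is present — its section is the full 28×15.5 rectangle (perimeter 87.00 mm); Combining (union): the 2 present regions are separate (no shared area or edge), so areas and boundary lengths simply add and each stays a separate island — boundary = 102.66 mm. So its perimeter = 102.66 mm. Layer 4 is larger (102.66 vs 87.00 mm).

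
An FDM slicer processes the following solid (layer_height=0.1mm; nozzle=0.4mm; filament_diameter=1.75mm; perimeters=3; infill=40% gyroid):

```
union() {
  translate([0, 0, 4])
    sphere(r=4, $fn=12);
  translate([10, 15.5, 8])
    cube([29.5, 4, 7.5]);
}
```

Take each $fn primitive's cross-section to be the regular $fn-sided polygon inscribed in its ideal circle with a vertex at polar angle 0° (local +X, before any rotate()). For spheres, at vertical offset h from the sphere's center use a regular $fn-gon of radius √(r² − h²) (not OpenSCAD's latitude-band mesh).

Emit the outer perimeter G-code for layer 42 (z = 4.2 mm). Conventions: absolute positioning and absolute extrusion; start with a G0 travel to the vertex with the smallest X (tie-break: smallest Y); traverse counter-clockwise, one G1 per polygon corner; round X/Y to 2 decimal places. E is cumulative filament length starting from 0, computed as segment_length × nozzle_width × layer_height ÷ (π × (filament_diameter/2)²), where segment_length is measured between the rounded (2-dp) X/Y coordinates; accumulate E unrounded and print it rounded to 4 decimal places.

G0 X-3.99 Y0.00 Z4.20
G1 X-3.46 Y-2.00 E0.0344
G1 X-2.00 Y-3.46 E0.0687
G1 X0.00 Y-3.99 E0.1032
G1 X2.00 Y-3.46 E0.1376
G1 X3.46 Y-2.00 E0.1719
G1 X3.99 Y0.00 E0.2063
G1 X3.46 Y2.00 E0.2407
G1 X2.00 Y3.46 E0.2751
G1 X0.00 Y3.99 E0.3095
G1 X-2.00 Y3.46 E0.3439
G1 X-3.46 Y2.00 E0.3782
G1 X-3.99 Y0.00 E0.4126

At z = 4.2 mm: the sphere: section is a regular 12-gon, circumradius = √(r²−h²) = √(4²−0.2²) = 3.995; the cube at (10, 15.5) is absent (z outside [8, 15.5]); Merging all regions: only the r=4 sphere is present, so the union is just that shape — 1 connected region. The outline is a single polygon with 12 vertices. Extrusion per mm of travel: 0.4 × 0.1 / (π × 0.875²) = 0.016630. Accumulating E over each segment gives final E = 0.4126.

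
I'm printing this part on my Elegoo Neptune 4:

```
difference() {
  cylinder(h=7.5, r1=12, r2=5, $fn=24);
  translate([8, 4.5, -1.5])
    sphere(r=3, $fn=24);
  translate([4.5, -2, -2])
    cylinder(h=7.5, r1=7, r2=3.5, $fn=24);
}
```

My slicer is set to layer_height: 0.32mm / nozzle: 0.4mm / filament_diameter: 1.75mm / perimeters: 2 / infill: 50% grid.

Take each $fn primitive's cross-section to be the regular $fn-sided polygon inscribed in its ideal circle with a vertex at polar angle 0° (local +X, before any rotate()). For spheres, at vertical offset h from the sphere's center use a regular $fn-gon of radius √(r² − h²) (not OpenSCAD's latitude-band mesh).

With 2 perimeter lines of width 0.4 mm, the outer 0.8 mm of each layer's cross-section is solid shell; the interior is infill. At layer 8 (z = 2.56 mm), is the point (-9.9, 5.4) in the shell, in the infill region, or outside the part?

At z = 2.56 mm: the cone (r1=12→r2=5) has section circumradius 9.611 here — a regular 24-gon; the sphere at (8, 4.5) does not reach this height (|z−center|=4.060 > r=3); the cone at (4.5, -2) (r1=7→r2=3.5) has section circumradius 4.872 here — a regular 24-gon; Subtracting the remaining from the first: starting from the cone, the cone at (4.5, -2) partially overlaps it — only the 73.17 mm² overlap (of its 73.72 mm²) is removed, clipping the outline — 1 connected region. Overall, the cross-section is a single solid region. The nearest boundary edge runs (-9.28, 2.49)→(-8.32, 4.81); distance from the point to it = 1.68 mm. The point is not inside any of the regions above, so it lies outside the cross-section (1.68 mm from the nearest boundary).

outside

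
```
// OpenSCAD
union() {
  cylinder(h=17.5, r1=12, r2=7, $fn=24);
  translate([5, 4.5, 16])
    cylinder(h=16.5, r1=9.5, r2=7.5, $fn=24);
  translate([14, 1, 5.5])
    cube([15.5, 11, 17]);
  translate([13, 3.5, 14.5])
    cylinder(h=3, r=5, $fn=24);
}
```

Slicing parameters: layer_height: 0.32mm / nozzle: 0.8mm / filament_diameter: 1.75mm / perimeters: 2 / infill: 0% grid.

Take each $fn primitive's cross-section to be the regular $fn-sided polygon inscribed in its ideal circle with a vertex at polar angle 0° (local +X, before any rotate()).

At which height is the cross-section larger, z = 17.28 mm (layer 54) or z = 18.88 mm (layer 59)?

layer 54 (z = 17.28 mm)

Layer 54 (z = 17.28): the cone: at t=0.987 of its height the radius interpolates to r₁+(r₂−r₁)t = 7.063, giving a regular 24-gon of that circumradius (area = (24/2)·7.063²·sin(360°/24) = 154.93 mm²); the cone at (5, 4.5) (r1=9.5→r2=7.5) has section circumradius 9.345 here — a regular 24-gon (area = (24/2)·9.345²·sin(360°/24) = 271.22 mm²); the 15.5×11 cube at (14, 1) contributes its full rectangle (area 170.50 mm²); the cylinder at (13, 3.5): section is a regular 24-gon, circumradius r=5 (area = (24/2)·5.000²·sin(360°/24) = 77.65 mm²); Merging all regions: the regions partially overlap — summed areas 674.30 mm² minus the doubly-counted overlap 169.98 mm² gives 504.32 mm² — area = 504.32 mm². So its area = 504.32 mm². Layer 59 (z = 18.88): the cone is not intersected at this z (z outside [0, 17.5]); the cone at (5, 4.5) (r1=9.5→r2=7.5) has section circumradius 9.151 here — a regular 24-gon (area = (24/2)·9.151²·sin(360°/24) = 260.08 mm²); the 15.5×11 cube at (14, 1) contributes its full rectangle (area 170.50 mm²); the cylinder at (13, 3.5) is not intersected at this z (z outside [14.5, 17.5]); Taking the union: the regions partially overlap — summed areas 430.58 mm² minus the doubly-counted overlap 0.17 mm² gives 430.41 mm² — area = 430.41 mm². So its area = 430.41 mm². Layer 54 is larger (504.32 vs 430.41 mm²).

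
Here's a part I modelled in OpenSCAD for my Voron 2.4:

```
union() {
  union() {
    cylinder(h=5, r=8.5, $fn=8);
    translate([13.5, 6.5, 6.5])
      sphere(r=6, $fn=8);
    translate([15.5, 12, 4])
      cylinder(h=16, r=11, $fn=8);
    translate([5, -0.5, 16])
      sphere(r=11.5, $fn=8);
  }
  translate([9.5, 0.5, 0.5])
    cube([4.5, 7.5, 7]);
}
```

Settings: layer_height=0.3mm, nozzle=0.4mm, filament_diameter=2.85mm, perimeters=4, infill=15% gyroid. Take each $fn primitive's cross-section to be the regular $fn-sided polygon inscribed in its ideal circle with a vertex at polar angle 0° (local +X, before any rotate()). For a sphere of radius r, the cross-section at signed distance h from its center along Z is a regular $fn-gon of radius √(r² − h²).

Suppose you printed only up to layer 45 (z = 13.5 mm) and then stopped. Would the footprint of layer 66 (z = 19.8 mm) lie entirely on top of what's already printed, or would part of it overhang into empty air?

Compare the two slices. At z = 13.5: the cylinder is absent (z outside [0, 5]); the sphere at (13.5, 6.5) does not reach this height (|z−center|=7.000 > r=6); the r=11 cylinder at (15.5, 12) contributes a regular 8-gon of circumradius 11 (area = (8/2)·11.000²·sin(360°/8) = 342.24 mm²); the r=11.5 sphere at (5, -0.5) contributes a regular 8-gon of circumradius √(11.5²−2.5²) = 11.225 (area = (8/2)·11.225²·sin(360°/8) = 356.38 mm²); Merging all regions: the regions partially overlap — summed areas 698.62 mm² minus the doubly-counted overlap 42.48 mm² gives 656.14 mm² — area = 656.14 mm²; the cube at (9.5, 0.5) does not reach this height (z outside [0.5, 7.5]); Combining (union): only that combined region is present, so the union is just that shape — area = 656.14 mm². At z = 19.8: the cylinder does not reach this height (z outside [0, 5]); the sphere at (13.5, 6.5) is not intersected at this z (|z−center|=13.300 > r=6); the cylinder at (15.5, 12): section is a regular 8-gon, circumradius r=11 (area = (8/2)·11.000²·sin(360°/8) = 342.24 mm²); the r=11.5 sphere at (5, -0.5) contributes a regular 8-gon of circumradius √(11.5²−3.8²) = 10.854 (area = (8/2)·10.854²·sin(360°/8) = 333.22 mm²); Taking the union: the regions partially overlap — summed areas 675.46 mm² minus the doubly-counted overlap 37.31 mm² gives 638.14 mm² — area = 638.14 mm²; the cube at (9.5, 0.5) is not intersected at this z (z outside [0.5, 7.5]); Taking the union: only the result so far is present, so the union is just that shape — area = 638.14 mm². Checking containment: the cross-section at z = 19.8 is a subset of the cross-section at z = 13.5.

entirely on top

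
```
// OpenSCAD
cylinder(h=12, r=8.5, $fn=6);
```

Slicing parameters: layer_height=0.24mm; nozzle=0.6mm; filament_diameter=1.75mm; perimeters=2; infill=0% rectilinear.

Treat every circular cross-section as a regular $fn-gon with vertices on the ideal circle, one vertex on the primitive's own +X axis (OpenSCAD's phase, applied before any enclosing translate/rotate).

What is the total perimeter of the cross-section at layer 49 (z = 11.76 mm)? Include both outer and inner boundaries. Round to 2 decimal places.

51.00 mm

At z = 11.76 mm: the r=8.5 cylinder gives a regular 6-gon of circumradius 8.5 (constant along its height) (perimeter = 2·6·8.500·sin(180°/6) = 51.00 mm). Overall, the cross-section is a single solid region. Total boundary length (outer) = 51.00 mm.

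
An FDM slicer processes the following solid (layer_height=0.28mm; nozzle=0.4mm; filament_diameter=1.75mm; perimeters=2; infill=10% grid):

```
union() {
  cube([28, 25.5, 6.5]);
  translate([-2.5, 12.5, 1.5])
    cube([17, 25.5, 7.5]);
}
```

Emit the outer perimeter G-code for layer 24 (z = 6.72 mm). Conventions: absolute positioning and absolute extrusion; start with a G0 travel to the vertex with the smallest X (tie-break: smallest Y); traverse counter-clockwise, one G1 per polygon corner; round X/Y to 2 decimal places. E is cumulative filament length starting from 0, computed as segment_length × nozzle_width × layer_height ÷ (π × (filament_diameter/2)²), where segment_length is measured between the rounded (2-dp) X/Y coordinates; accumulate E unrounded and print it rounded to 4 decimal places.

G0 X-2.50 Y12.50 Z6.72
G1 X14.50 Y12.50 E0.7916
G1 X14.50 Y38.00 E1.9790
G1 X-2.50 Y38.00 E2.7706
G1 X-2.50 Y12.50 E3.9580

At z = 6.72 mm: the cube is absent (z outside [0, 6.5]); the cube at (-2.5, 12.5) is present — its section is the full 17×25.5 rectangle; Combining (union): only the 17×25.5 cube at (-2.5, 12.5) is present, so the union is just that shape — 1 connected region. The outline is a single polygon with 4 vertices. Extrusion per mm of travel: 0.4 × 0.28 / (π × 0.875²) = 0.046564. Accumulating E over each segment gives final E = 3.9580.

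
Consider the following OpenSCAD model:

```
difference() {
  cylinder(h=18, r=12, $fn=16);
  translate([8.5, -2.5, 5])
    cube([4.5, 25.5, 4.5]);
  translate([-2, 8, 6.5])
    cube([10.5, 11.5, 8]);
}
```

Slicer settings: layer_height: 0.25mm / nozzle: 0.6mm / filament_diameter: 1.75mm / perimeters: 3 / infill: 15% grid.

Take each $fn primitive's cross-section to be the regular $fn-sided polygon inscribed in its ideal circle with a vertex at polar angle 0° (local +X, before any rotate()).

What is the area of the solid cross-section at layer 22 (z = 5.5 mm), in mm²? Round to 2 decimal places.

At z = 5.5 mm: the r=12 cylinder gives a regular 16-gon of circumradius 12 (constant along its height) (area = (16/2)·12.000²·sin(360°/16) = 440.85 mm²); the cube at (8.5, -2.5) (footprint 4.5×25.5) is included at this height (area 114.75 mm²); the cube at (-2, 8) does not reach this height (z outside [6.5, 14.5]); Subtracting the remaining from the first: starting from the r=12 cylinder (440.85 mm²), the 4.5×25.5 cube at (8.5, -2.5) partially overlaps it — only the 27.11 mm² overlap (of its 114.75 mm²) is removed, clipping the outline — area = 413.74 mm². Overall, the cross-section is a single solid region. Net area = 413.74 mm².

413.74 mm²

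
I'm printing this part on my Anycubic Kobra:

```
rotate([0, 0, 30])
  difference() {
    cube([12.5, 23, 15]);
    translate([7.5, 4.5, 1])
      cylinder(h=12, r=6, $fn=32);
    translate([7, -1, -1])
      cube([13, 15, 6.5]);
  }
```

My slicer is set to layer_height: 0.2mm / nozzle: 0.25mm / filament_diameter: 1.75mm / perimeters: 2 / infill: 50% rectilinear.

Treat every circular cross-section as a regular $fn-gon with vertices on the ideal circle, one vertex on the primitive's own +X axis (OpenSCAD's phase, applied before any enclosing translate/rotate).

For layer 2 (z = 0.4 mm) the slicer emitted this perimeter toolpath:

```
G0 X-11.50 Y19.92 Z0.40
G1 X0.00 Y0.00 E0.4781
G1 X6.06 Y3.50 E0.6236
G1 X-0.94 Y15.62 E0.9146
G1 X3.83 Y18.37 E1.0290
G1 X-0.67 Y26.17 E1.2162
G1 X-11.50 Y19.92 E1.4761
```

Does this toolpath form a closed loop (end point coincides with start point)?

yes

Start point (G0): (-11.50, 19.92). End point (last G1): the path returns to the start — closed.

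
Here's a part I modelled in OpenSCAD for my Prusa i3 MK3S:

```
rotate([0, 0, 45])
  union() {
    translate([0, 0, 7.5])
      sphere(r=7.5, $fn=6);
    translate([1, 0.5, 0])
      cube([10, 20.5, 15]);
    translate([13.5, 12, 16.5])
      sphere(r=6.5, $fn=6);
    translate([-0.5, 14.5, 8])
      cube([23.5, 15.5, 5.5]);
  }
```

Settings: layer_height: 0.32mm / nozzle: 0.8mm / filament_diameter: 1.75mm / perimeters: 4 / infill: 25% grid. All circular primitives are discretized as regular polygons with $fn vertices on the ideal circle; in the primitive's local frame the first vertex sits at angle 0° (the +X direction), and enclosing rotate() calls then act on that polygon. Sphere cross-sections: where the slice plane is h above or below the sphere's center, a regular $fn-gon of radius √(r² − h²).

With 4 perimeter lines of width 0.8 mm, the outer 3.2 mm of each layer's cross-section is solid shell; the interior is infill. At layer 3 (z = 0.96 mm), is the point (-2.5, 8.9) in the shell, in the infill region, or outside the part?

At z = 0.96 mm: the sphere: section is a regular 6-gon, circumradius = √(r²−h²) = √(7.5²−6.54²) = 3.671; the 10×20.5 cube at (1, 0.5) contributes its full rectangle; the sphere at (13.5, 12) is not intersected at this z (|z−center|=15.540 > r=6.5); the cube at (-0.5, 14.5) is not intersected at this z (z outside [8, 13.5]); Merging all regions: the regions partially overlap (shared area 4.31 mm²), so overlapping operands fuse into one piece — 1 connected region; (rotated 45° about Z; rotation is an isometry so areas/perimeters/island counts are preserved). Overall, the cross-section is a single solid region. Undo the 45° rotation: the query point maps to (4.525, 8.061) in the un-rotated model frame. The nearest boundary edge runs (1.00, 3.18)→(1.00, 21.00); distance from the point to it = 3.53 mm. The point is inside the cross-section and 3.53 mm from the nearest boundary — more than the 3.2 mm shell width (4 × 0.8), so it's in the infill interior.

infill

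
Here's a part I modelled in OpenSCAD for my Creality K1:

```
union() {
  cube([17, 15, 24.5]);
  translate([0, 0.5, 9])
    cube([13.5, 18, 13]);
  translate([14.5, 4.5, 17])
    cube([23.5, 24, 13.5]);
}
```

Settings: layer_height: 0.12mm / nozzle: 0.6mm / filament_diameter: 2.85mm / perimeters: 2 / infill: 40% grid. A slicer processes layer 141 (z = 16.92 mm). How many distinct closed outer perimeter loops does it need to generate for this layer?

At z = 16.92 mm: the cube (footprint 17×15) is included at this height; the cube at (0, 0.5) (footprint 13.5×18) is included at this height; the cube at (14.5, 4.5) is absent (z outside [17, 30.5]); Combining (union): the regions partially overlap (shared area 195.75 mm²), so overlapping operands fuse into one piece — 1 connected region. The result has 1 disconnected region.

1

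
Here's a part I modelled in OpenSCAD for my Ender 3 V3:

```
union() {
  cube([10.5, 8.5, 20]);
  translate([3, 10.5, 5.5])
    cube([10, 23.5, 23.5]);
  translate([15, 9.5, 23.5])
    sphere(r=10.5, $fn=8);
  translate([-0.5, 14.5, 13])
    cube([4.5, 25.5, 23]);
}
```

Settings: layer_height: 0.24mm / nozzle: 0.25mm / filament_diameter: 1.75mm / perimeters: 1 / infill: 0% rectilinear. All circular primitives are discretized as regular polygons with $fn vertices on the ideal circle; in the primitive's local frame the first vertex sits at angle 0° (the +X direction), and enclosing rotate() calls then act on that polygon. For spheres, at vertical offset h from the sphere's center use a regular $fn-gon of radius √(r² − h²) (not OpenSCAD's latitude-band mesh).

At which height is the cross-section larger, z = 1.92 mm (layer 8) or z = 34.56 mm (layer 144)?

layer 144 (z = 34.56 mm)

Layer 8 (z = 1.92): the cube is present — its section is the full 10.5×8.5 rectangle (area 89.25 mm²); the cube at (3, 10.5) is not intersected at this z (z outside [5.5, 29]); the sphere at (15, 9.5) is absent (|z−center|=21.580 > r=10.5); the cube at (-0.5, 14.5) is not intersected at this z (z outside [13, 36]); Combining (union): only the 10.5×8.5 cube is present, so the union is just that shape — area = 89.25 mm². So its area = 89.25 mm². Layer 144 (z = 34.56): the cube does not reach this height (z outside [0, 20]); the cube at (3, 10.5) does not reach this height (z outside [5.5, 29]); the sphere at (15, 9.5) does not reach this height (|z−center|=11.060 > r=10.5); the cube at (-0.5, 14.5) (footprint 4.5×25.5) is included at this height (area 114.75 mm²); Combining (union): only the 4.5×25.5 cube at (-0.5, 14.5) is present, so the union is just that shape — area = 114.75 mm². So its area = 114.75 mm². Layer 144 is larger (114.75 vs 89.25 mm²).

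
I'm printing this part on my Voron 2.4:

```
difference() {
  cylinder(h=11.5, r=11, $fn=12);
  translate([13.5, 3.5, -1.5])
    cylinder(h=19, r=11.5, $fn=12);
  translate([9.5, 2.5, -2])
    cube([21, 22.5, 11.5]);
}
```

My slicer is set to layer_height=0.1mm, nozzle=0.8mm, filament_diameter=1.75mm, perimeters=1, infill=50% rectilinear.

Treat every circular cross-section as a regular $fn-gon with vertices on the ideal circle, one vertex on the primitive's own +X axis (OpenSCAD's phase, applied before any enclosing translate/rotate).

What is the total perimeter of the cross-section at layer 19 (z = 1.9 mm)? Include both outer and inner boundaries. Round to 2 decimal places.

67.69 mm

At z = 1.9 mm: the r=11 cylinder contributes a regular 12-gon of circumradius 11 (perimeter = 2·12·11.000·sin(180°/12) = 68.33 mm); the r=11.5 cylinder at (13.5, 3.5) gives a regular 12-gon of circumradius 11.5 (constant along its height) (perimeter = 2·12·11.500·sin(180°/12) = 71.43 mm); the cube at (9.5, 2.5) is present — its section is the full 21×22.5 rectangle (perimeter 87.00 mm); Subtracting the remaining from the first: starting from the r=11 cylinder, the r=11.5 cylinder at (13.5, 3.5) partially overlaps it — only the 95.55 mm² overlap (of its 396.75 mm²) is removed, clipping the outline; the 21×22.5 cube at (9.5, 2.5) misses the remaining region (no effect) — boundary = 67.69 mm. Overall, the cross-section is a single solid region. Total boundary length (outer) = 67.69 mm.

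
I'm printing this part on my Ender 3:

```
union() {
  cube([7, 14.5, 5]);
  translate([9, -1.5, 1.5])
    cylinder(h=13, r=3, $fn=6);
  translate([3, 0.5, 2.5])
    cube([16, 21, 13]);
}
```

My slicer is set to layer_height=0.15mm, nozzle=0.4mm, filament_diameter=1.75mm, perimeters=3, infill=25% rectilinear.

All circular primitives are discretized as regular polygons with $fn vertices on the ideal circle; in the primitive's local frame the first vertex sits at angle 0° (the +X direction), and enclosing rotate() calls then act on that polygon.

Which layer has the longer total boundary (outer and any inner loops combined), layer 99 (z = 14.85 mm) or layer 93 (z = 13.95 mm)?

Layer 99 (z = 14.85): the cube is not intersected at this z (z outside [0, 5]); the cylinder at (9, -1.5) is absent (z outside [1.5, 14.5]); the 16×21 cube at (3, 0.5) contributes its full rectangle (perimeter 74.00 mm); Combining (union): only the 16×21 cube at (3, 0.5) is present, so the union is just that shape — boundary = 74.00 mm. So its perimeter = 74.00 mm. Layer 93 (z = 13.95): the cube does not reach this height (z outside [0, 5]); the r=3 cylinder at (9, -1.5) contributes a regular 6-gon of circumradius 3 (perimeter = 2·6·3.000·sin(180°/6) = 18.00 mm); the 16×21 cube at (3, 0.5) contributes its full rectangle (perimeter 74.00 mm); Merging all regions: the regions partially overlap (shared area 2.00 mm²), so the edge portions inside another operand are dropped and the merged outline is re-measured after clipping — boundary = 83.93 mm. So its perimeter = 83.93 mm. Layer 93 is larger (83.93 vs 74.00 mm).

layer 93 (z = 13.95 mm)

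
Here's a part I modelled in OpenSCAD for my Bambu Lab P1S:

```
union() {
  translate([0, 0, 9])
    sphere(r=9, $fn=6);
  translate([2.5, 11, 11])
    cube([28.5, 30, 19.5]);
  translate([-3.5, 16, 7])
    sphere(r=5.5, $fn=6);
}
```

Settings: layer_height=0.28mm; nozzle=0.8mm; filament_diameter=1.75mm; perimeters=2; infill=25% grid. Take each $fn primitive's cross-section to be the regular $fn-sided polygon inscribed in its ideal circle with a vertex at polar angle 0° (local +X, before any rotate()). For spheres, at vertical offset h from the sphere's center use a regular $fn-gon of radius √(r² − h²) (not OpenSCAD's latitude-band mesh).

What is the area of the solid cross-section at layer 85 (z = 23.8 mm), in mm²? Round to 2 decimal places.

855.00 mm²

At z = 23.8 mm: the sphere does not reach this height (|z−center|=14.800 > r=9); the cube at (2.5, 11) is present — its section is the full 28.5×30 rectangle (area 855.00 mm²); the sphere at (-3.5, 16) does not reach this height (|z−center|=16.800 > r=5.5); Combining (union): only the 28.5×30 cube at (2.5, 11) is present, so the union is just that shape — area = 855.00 mm². Overall, the cross-section is a single solid region. Net area = 855.00 mm².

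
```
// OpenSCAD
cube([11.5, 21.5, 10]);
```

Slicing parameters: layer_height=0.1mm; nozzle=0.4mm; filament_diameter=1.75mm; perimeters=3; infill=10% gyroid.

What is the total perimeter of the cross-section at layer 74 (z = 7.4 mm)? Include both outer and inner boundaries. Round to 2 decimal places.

66.00 mm

At z = 7.4 mm: the cube is present — its section is the full 11.5×21.5 rectangle (perimeter 66.00 mm). Overall, the cross-section is a single solid region. Total boundary length (outer) = 66.00 mm.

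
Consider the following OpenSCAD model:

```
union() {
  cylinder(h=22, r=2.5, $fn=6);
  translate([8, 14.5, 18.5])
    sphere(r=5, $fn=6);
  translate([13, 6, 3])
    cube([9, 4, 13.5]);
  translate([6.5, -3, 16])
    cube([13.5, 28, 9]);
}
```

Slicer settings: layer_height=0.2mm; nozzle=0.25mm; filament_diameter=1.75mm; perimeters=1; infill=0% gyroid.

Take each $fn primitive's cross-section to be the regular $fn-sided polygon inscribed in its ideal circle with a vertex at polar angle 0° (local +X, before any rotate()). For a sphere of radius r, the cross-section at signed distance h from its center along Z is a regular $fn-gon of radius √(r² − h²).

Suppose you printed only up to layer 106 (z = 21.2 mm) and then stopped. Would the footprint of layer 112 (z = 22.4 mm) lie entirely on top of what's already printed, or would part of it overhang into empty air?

Compare the two slices. At z = 21.2: the cylinder: section is a regular 6-gon, circumradius r=2.5 (area = (6/2)·2.500²·sin(360°/6) = 16.24 mm²); the r=5 sphere at (8, 14.5) slices to a regular 6-gon of circumradius 4.208 (√(r²−h²) with h=2.7 from center) (area = (6/2)·4.208²·sin(360°/6) = 46.01 mm²); the cube at (13, 6) is absent (z outside [3, 16.5]); the 13.5×28 cube at (6.5, -3) contributes its full rectangle (area 378.00 mm²); Merging all regions: the regions partially overlap — summed areas 440.25 mm² minus the doubly-counted overlap 33.94 mm² gives 406.31 mm² — area = 406.31 mm². At z = 22.4: the cylinder does not reach this height (z outside [0, 22]); the r=5 sphere at (8, 14.5) slices to a regular 6-gon of circumradius 3.129 (√(r²−h²) with h=3.9 from center) (area = (6/2)·3.129²·sin(360°/6) = 25.44 mm²); the cube at (13, 6) does not reach this height (z outside [3, 16.5]); the cube at (6.5, -3) (footprint 13.5×28) is included at this height (area 378.00 mm²); Combining (union): the regions partially overlap — summed areas 403.44 mm² minus the doubly-counted overlap 20.85 mm² gives 382.59 mm² — area = 382.59 mm². Checking containment: the cross-section at z = 22.4 is a subset of the cross-section at z = 21.2.

entirely on top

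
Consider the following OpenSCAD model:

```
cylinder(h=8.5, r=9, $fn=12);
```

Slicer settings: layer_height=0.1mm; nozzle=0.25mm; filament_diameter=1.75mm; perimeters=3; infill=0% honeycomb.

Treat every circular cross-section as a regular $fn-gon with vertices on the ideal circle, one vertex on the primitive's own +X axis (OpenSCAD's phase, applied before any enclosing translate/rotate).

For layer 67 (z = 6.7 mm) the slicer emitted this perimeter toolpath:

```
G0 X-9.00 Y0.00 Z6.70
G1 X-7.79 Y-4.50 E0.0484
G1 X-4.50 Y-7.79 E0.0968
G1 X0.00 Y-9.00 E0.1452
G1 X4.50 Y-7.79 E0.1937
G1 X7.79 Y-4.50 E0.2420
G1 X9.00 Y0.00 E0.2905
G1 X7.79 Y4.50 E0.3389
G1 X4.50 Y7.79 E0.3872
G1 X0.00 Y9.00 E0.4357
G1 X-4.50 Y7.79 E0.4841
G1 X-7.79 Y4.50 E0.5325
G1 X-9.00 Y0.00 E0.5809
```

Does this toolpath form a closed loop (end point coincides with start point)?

Start point (G0): (-9.00, 0.00). End point (last G1): the path returns to the start — closed.

yes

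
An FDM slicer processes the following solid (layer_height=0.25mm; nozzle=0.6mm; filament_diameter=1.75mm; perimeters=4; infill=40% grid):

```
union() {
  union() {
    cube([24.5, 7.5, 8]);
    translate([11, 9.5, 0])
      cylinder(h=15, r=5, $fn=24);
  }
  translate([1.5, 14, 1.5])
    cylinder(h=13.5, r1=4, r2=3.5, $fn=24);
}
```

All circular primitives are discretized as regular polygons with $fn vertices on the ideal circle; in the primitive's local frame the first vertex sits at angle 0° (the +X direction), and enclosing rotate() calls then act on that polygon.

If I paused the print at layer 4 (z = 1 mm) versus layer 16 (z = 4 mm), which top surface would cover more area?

Layer 4 (z = 1): the cube is present — its section is the full 24.5×7.5 rectangle (area 183.75 mm²); the r=5 cylinder at (11, 9.5) contributes a regular 24-gon of circumradius 5 (area = (24/2)·5.000²·sin(360°/24) = 77.65 mm²); Combining (union): the regions partially overlap — summed areas 261.40 mm² minus the doubly-counted overlap 19.49 mm² gives 241.91 mm² — area = 241.91 mm²; the cone at (1.5, 14) is absent (z outside [1.5, 15]); Combining (union): only that combined region is present, so the union is just that shape — area = 241.91 mm². So its area = 241.91 mm². Layer 16 (z = 4): the cube (footprint 24.5×7.5) is included at this height (area 183.75 mm²); the r=5 cylinder at (11, 9.5) contributes a regular 24-gon of circumradius 5 (area = (24/2)·5.000²·sin(360°/24) = 77.65 mm²); Taking the union: the regions partially overlap — summed areas 261.40 mm² minus the doubly-counted overlap 19.49 mm² gives 241.91 mm² — area = 241.91 mm²; the cone at (1.5, 14) contributes a regular 24-gon of circumradius 3.907 (interpolated between r1=4 and r2=3.5 at t=0.185) (area = (24/2)·3.907²·sin(360°/24) = 47.42 mm²); Taking the union: the 2 present regions are separate (no shared area or edge), so areas and boundary lengths simply add and each stays a separate island — area = 289.32 mm². So its area = 289.32 mm². Layer 16 is larger (289.32 vs 241.91 mm²).

layer 16 (z = 4 mm)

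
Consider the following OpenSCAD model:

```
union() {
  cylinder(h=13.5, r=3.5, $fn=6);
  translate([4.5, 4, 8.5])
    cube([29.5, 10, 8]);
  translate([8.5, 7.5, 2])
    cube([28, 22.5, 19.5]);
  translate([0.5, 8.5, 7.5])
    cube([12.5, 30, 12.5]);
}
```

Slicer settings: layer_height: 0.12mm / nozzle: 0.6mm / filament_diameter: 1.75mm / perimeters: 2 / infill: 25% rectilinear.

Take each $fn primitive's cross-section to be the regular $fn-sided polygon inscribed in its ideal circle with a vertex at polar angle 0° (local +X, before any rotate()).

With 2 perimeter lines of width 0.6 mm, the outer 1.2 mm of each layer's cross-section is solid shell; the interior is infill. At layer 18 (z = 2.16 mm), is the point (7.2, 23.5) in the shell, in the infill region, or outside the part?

outside

At z = 2.16 mm: the cylinder: section is a regular 6-gon, circumradius r=3.5; the cube at (4.5, 4) is not intersected at this z (z outside [8.5, 16.5]); the cube at (8.5, 7.5) (footprint 28×22.5) is included at this height; the cube at (0.5, 8.5) is not intersected at this z (z outside [7.5, 20]); Taking the union: the 2 present regions are separate (no shared area or edge), so areas and boundary lengths simply add and each stays a separate island — 2 connected regions. Overall, the cross-section has 2 separate islands. The nearest boundary edge runs (8.50, 7.50)→(8.50, 30.00); distance from the point to it = 1.30 mm. The point is not inside any of the regions above, so it lies outside the cross-section (1.30 mm from the nearest boundary).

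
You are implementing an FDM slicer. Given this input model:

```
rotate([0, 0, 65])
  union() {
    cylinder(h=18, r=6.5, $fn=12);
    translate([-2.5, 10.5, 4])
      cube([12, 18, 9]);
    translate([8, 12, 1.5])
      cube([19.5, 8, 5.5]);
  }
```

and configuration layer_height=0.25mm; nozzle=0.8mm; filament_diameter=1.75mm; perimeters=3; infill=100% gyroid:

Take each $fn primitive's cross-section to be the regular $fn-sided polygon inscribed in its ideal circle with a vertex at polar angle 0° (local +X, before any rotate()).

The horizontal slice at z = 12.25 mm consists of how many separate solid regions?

At z = 12.25 mm: the r=6.5 cylinder gives a regular 12-gon of circumradius 6.5 (constant along its height); the 12×18 cube at (-2.5, 10.5) contributes its full rectangle; the cube at (8, 12) does not reach this height (z outside [1.5, 7]); Combining (union): the 2 present regions are separate (no shared area or edge), so areas and boundary lengths simply add and each stays a separate island — 2 connected regions; (whole slice rotated 65° about Z — lengths, areas and connectivity unchanged). The result has 2 disconnected regions.

2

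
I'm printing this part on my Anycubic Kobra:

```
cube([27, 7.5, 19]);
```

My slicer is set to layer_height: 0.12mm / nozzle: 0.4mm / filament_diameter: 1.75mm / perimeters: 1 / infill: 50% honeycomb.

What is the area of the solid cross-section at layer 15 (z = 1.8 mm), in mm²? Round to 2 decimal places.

202.50 mm²

At z = 1.8 mm: the cube (footprint 27×7.5) is included at this height (area 202.50 mm²). Overall, the cross-section is a single solid region. Net area = 202.50 mm².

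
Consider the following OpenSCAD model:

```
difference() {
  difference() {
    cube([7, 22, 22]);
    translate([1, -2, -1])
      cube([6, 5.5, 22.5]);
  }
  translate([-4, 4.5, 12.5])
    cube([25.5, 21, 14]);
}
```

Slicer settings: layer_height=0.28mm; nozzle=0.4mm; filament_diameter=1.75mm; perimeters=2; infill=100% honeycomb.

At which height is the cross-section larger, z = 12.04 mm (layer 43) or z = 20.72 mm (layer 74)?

Layer 43 (z = 12.04): the cube (footprint 7×22) is included at this height (area 154.00 mm²); the cube at (1, -2) (footprint 6×5.5) is included at this height (area 33.00 mm²); Subtracting the remaining from the first: starting from the 7×22 cube (154.00 mm²), the 6×5.5 cube at (1, -2) partially overlaps it — only the 21.00 mm² overlap (of its 33.00 mm²) is removed, clipping the outline — area = 133.00 mm²; the cube at (-4, 4.5) does not reach this height (z outside [12.5, 26.5]); After the difference (first − rest): none of the subtracted shapes is present at this height, so that combined region is unchanged — area = 133.00 mm². So its area = 133.00 mm². Layer 74 (z = 20.72): the cube is present — its section is the full 7×22 rectangle (area 154.00 mm²); the cube at (1, -2) (footprint 6×5.5) is included at this height (area 33.00 mm²); After the difference (first − rest): starting from the 7×22 cube (154.00 mm²), the 6×5.5 cube at (1, -2) partially overlaps it — only the 21.00 mm² overlap (of its 33.00 mm²) is removed, clipping the outline — area = 133.00 mm²; the cube at (-4, 4.5) (footprint 25.5×21) is included at this height (area 535.50 mm²); Taking the first minus the rest: starting from that combined region (133.00 mm²), the 25.5×21 cube at (-4, 4.5) partially overlaps it — only the 122.50 mm² overlap (of its 535.50 mm²) is removed, clipping the outline — area = 10.50 mm². So its area = 10.50 mm². Layer 43 is larger (133.00 vs 10.50 mm²).

layer 43 (z = 12.04 mm)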